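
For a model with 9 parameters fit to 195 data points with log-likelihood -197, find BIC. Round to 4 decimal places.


k * ln(n) = 9 * ln(195) = 9 * 5.273000 = 47.457000.
-2 * loglik = -2 * (-197) = 394.
BIC = 47.457000 + 394 = 441.457000, which rounds to 441.4570.

441.4570


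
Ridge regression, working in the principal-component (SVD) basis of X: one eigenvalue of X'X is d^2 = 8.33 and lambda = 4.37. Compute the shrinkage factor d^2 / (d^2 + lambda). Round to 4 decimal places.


Denominator = d^2 + lambda = 8.33 + 4.37 = 12.7000.
Shrinkage = 8.33 / 12.7000 = 0.6559.

0.6559


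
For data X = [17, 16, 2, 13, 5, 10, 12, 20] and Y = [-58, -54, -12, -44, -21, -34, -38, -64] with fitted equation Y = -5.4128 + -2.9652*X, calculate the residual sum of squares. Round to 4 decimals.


Predicted values from Y = -5.4128 + -2.9652*X.
Residuals: [-2.1788, -1.1440, -0.6568, -0.0396, -0.7612, 1.0648, 2.9952, 0.7168].
SSres = 17.6871.

17.6871


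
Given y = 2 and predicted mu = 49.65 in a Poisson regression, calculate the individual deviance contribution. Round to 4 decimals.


First: ln(2/49.65) = -3.211851.
Then: 2 * -3.211851 = -6.423702.
y - mu = 2 - 49.65 = -47.65.
D = 2(-6.423702 - -47.65) = 82.452596, which rounds to 82.4526.

82.4526


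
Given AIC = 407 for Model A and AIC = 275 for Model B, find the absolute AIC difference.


|AIC_A - AIC_B| = |407 - 275| = 132.
Model B is preferred (lower AIC).

132


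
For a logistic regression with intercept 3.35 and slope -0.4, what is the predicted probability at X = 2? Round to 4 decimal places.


Linear predictor: z = 3.35 + -0.4 * 2 = 2.5500.
P = 1/(1 + exp(-2.5500)) = 1/(1 + 0.0781) = 0.9276.

0.9276


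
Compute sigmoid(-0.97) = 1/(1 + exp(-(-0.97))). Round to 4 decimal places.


exp(0.9700) = 2.6379.
1 + exp(-z) = 3.6379.
sigmoid = 1/3.6379 = 0.2749.

0.2749


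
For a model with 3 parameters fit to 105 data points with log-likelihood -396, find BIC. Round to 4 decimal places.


ln(105) = 4.653960.
k * ln(n) = 3 * 4.653960 = 13.961880.
-2L = 792.
BIC = 13.961880 + 792 = 805.961880, which rounds to 805.9619.

805.9619


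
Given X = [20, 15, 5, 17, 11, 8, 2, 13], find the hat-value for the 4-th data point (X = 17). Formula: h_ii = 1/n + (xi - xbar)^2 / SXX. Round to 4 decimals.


Mean of X: xbar = 11.3750.
SXX = 261.8750.
For X = 17: h = 1/8 + (17 - 11.3750)^2/261.8750 = 0.2458.

0.2458


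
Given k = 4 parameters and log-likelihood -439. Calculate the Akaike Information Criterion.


AIC = 2*4 - 2*(-439).
= 8 + 878 = 886.

886


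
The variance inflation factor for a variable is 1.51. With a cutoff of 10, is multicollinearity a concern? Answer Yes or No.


The threshold is 10.
VIF = 1.51 is < 10.
Multicollinearity indication: No.

No


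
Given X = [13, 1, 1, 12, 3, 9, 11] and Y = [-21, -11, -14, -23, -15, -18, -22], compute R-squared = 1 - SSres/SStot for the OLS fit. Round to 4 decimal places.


After computing the OLS fit (b0=-11.9069, b1=-0.8130):
SSres = 11.8113, SStot = 123.4286.
R^2 = 1 - 11.8113/123.4286 = 0.9043.

0.9043


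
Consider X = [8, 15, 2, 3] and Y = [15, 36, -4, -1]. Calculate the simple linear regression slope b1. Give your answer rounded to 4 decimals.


Calculate xbar = 7.0000, ybar = 11.5000.
S_xx = 106.0000, S_xy = 327.0000.
Using b1 = S_xy / S_xx = 327.0000 / 106.0000, we get b1 = 3.0849.

3.0849


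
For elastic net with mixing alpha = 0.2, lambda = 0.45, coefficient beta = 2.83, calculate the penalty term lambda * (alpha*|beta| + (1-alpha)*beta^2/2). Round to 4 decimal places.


alpha * |beta| = 0.2 * 2.83 = 0.5660.
(1-alpha) * beta^2/2 = 0.8 * 8.0089/2 = 3.2036.
Total = 0.45 * (0.5660 + 3.2036) = 1.6963.

1.6963


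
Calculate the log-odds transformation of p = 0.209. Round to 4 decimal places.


The odds are p/(1-p) = 0.209 / 0.791 = 0.2642.
logit(p) = ln(0.2642) = -1.3310.

-1.3310


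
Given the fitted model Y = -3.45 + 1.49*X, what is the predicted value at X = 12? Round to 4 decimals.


Predicted value:
Y = -3.45 + (1.49)(12) = -3.45 + 17.8800 = 14.4300.

14.4300


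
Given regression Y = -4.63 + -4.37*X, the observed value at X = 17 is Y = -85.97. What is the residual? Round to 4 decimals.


Predicted = -4.63 + -4.37 * 17 = -78.9200.
Residual = -85.97 - -78.9200 = -7.0500.

-7.0500


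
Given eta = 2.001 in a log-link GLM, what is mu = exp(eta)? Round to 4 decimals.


The inverse log link gives:
mu = exp(2.001) = 7.3964.

7.3964


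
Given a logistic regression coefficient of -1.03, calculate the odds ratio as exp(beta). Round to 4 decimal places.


Odds ratio = exp(beta) = exp(-1.03).
= 0.3570.

0.3570


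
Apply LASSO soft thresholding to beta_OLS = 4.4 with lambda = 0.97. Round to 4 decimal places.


Check: |4.4| = 4.4 vs lambda = 0.97.
Since |beta| > lambda, coefficient = sign(beta)*(|beta| - lambda) = 3.4300.
Soft-thresholded coefficient = 3.4300.

3.4300


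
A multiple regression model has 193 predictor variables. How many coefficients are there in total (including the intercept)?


Total coefficients = number of predictors + 1 (for the intercept).
= 193 + 1 = 194.

194


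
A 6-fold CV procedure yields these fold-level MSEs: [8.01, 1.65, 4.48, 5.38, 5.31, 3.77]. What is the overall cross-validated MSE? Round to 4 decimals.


Total MSE across folds = 28.6000.
CV-MSE = 28.6000/6 = 4.7667.

4.7667


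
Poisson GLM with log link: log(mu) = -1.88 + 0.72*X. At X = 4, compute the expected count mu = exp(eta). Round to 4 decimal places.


Compute eta = -1.88 + 0.72 * 4 = 1.0000.
Apply inverse link: mu = e^1.0000 = 2.7183.

2.7183


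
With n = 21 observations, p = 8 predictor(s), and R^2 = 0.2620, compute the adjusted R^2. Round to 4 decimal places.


Using the formula:
(1 - 0.2620) = 0.7380.
Multiply by 20/12: 0.7380 * 20 = 14.7600, then 14.7600 / 12 = 1.2300.
Adj R^2 = 1 - 1.2300 = -0.2300.

-0.2300


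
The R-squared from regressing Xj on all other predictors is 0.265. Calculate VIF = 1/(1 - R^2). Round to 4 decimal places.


VIF = 1 / (1 - 0.265).
= 1 / 0.735 = 1.3605.

1.3605


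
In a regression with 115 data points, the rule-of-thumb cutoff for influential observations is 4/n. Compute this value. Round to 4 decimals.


The threshold is 4/n.
4/115 = 0.0348.

0.0348


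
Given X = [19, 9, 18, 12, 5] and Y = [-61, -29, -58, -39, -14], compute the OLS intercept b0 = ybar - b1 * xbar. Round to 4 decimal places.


The slope is b1 = -3.3244.
Sample means are xbar = 12.6000 and ybar = -40.2000.
Intercept: b0 = -40.2000 - (-3.3244)(12.6000) = 1.6870.

1.6870


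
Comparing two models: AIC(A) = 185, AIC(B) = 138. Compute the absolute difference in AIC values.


Compute |185 - 138| = 47.
Model B has the smaller AIC.

47


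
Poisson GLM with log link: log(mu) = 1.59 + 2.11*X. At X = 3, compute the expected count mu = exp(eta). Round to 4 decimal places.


Linear predictor: eta = 1.59 + (2.11)(3) = 7.9200.
Expected count: mu = exp(7.9200) = 2751.7710.

2751.7710


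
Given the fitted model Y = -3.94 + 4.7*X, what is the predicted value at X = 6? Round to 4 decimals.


Substitute X = 6 into the equation:
Y = -3.94 + 4.7 * 6 = -3.94 + 28.2000 = 24.2600.

24.2600


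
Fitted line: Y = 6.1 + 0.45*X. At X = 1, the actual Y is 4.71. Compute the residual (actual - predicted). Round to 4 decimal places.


Predicted = 6.1 + 0.45 * 1 = 6.5500.
Residual = 4.71 - 6.5500 = -1.8400.

-1.8400


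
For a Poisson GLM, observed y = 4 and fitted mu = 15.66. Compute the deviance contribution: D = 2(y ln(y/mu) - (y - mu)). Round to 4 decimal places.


Compute y*ln(y/mu) = 4*ln(4/15.66) = 4*-1.364815 = -5.459260.
y - mu = -11.66.
D = 2*(-5.459260 - (-11.66)) = 12.401480, which rounds to 12.4015.

12.4015


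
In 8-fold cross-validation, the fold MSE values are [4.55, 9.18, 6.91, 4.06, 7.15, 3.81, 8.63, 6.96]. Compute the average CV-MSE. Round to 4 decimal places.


Sum of fold MSEs = 51.2500.
Average = 51.2500 / 8 = 6.4063.

6.4063


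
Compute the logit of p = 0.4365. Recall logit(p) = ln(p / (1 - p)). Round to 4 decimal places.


The odds are p/(1-p) = 0.4365 / 0.5635 = 0.7746.
logit(p) = ln(0.7746) = -0.2554.

-0.2554


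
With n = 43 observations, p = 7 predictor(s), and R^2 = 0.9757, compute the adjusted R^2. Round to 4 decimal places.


Adjusted R^2 = 1 - (1 - R^2) * (n-1)/(n-p-1).
(1 - R^2) = 0.0243.
(n-1)/(n-p-1) = 42/35.
(1 - R^2) * (n-1) = 0.0243 * 42 = 1.0206.
Divide by (n-p-1): 1.0206 / 35 = 0.0292.
Adj R^2 = 1 - 0.0292 = 0.9708.

0.9708


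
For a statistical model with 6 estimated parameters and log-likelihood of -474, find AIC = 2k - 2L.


AIC = 2k - 2*loglik = 2(6) - 2(-474).
= 12 + 948 = 960.

960


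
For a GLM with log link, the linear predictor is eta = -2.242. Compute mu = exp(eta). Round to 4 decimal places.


Apply the inverse link:
mu = e^-2.242 = 0.1062.

0.1062


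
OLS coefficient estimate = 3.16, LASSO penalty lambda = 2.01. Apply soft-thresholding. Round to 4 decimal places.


Absolute value: |3.16| = 3.16.
Compare to lambda = 2.01.
Since |beta| > lambda, coefficient = sign(beta)*(|beta| - lambda) = 1.1500.

1.1500


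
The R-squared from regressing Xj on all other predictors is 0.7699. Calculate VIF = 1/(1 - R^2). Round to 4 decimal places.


Using VIF = 1/(1 - R^2_j):
1 - 0.7699 = 0.2301.
VIF = 4.3459.

4.3459


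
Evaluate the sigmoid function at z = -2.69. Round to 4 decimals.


exp(2.6900) = 14.7317.
1 + exp(-z) = 15.7317.
sigmoid = 1/15.7317 = 0.0636.

0.0636


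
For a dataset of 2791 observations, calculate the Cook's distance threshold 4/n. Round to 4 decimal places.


The threshold is 4/n.
4/2791 = 0.0014.

0.0014


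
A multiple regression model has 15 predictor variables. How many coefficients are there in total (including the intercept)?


Total coefficients = number of predictors + 1 (for the intercept).
= 15 + 1 = 16.

16


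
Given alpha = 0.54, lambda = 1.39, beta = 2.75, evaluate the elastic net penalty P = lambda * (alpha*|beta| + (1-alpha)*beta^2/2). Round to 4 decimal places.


alpha * |beta| = 0.54 * 2.75 = 1.4850.
(1-alpha) * beta^2/2 = 0.46 * 7.5625/2 = 1.7394.
Total = 1.39 * (1.4850 + 1.7394) = 4.4819.

4.4819


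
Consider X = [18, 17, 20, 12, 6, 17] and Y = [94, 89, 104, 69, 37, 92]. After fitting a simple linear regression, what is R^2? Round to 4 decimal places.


After computing the OLS fit (b0=9.9242, b1=4.7273):
SSres = 13.0152, SStot = 2962.8333.
R^2 = 1 - 13.0152/2962.8333 = 0.9956.

0.9956


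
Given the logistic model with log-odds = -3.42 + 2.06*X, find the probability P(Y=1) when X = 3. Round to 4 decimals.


z = -3.42 + 2.06 * 3 = 2.7600.
Sigmoid: P = 1 / (1 + exp(-2.7600)) = 0.9405.

0.9405


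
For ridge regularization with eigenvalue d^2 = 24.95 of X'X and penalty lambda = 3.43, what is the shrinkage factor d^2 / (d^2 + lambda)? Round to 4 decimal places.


d^2 + lambda = 24.95 + 3.43 = 28.3800.
Shrinkage factor = 24.95/28.3800 = 0.8791.

0.8791


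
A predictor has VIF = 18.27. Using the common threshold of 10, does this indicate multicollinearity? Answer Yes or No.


The threshold is 10.
VIF = 18.27 is >= 10.
Multicollinearity indication: Yes.

Yes


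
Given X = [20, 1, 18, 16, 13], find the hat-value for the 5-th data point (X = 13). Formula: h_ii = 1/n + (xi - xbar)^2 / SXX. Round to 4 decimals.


Mean of X: xbar = 13.6000.
SXX = 225.2000.
For X = 13: h = 1/5 + (13 - 13.6000)^2/225.2000 = 0.2016.

0.2016


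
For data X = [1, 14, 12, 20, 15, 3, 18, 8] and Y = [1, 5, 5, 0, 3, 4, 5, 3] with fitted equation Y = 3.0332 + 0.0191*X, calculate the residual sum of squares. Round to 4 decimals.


For each point, residual = actual - predicted.
Residuals: [-2.0523, 1.6994, 1.7376, -3.4152, -0.3197, 0.9095, 1.6230, -0.1860].
Sum of squared residuals = 25.3809.

25.3809


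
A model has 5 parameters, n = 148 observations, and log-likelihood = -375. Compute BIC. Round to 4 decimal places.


k * ln(n) = 5 * ln(148) = 5 * 4.997212 = 24.986060.
-2 * loglik = -2 * (-375) = 750.
BIC = 24.986060 + 750 = 774.986060, which rounds to 774.9861.

774.9861


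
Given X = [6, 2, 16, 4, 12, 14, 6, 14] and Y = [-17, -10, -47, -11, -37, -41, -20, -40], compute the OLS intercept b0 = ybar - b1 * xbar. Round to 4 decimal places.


Compute b1 = -2.7732 from the OLS formula.
With xbar = 9.2500 and ybar = -27.8750, the intercept is:
b0 = -27.8750 - -2.7732 * 9.2500 = -2.2231.

-2.2231


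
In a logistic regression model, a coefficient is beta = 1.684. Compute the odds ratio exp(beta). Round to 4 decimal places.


Odds ratio = exp(beta) = exp(1.684).
= 5.3871.

5.3871


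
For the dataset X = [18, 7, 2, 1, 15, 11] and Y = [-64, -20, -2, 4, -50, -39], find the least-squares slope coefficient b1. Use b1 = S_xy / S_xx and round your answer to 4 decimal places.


The sample means are xbar = 9.0000 and ybar = -28.5000.
Compute S_xx = 238.0000 and S_xy = -932.0000.
Slope b1 = S_xy / S_xx = -932.0000 / 238.0000 = -3.9160.

-3.9160


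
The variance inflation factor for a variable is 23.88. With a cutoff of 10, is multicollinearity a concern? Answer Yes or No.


Check: VIF = 23.88 vs threshold = 10.
Since 23.88 >= 10, the answer is Yes.

Yes


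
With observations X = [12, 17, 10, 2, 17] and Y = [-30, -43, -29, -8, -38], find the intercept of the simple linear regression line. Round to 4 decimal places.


Compute b1 = -2.1292 from the OLS formula.
With xbar = 11.6000 and ybar = -29.6000, the intercept is:
b0 = -29.6000 - -2.1292 * 11.6000 = -4.9008.

-4.9008


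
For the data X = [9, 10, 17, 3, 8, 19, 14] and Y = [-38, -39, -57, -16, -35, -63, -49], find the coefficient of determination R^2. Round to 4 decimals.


Fit the OLS line: b0 = -10.5692, b1 = -2.7877.
SSres = 20.4862.
SStot = 1463.7143.
R^2 = 1 - 20.4862/1463.7143 = 0.9860.

0.9860


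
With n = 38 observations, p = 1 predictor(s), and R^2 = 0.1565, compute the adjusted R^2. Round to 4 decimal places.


Using the formula:
(1 - 0.1565) = 0.8435.
Multiply by 37/36: 0.8435 * 37 = 31.2095, then 31.2095 / 36 = 0.8669.
Adj R^2 = 1 - 0.8669 = 0.1331.

0.1331


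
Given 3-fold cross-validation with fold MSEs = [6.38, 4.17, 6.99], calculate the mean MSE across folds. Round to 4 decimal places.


Add all fold MSEs: 17.5400.
Divide by k = 3: 17.5400/3 = 5.8467.

5.8467


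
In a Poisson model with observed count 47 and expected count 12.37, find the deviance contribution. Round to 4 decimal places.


First: ln(47/12.37) = 1.334873.
Then: 47 * 1.334873 = 62.739031.
y - mu = 47 - 12.37 = 34.63.
D = 2(62.739031 - 34.63) = 56.218062, which rounds to 56.2181.

56.2181


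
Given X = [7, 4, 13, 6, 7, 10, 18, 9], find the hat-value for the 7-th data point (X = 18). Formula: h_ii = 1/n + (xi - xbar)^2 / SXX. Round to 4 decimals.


Compute xbar = 9.2500 with n = 8 observations.
SXX = 139.5000.
Leverage = 1/8 + (18 - 9.2500)^2/139.5000 = 0.6738.

0.6738


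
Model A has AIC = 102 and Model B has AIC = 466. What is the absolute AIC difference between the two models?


Absolute difference = |102 - 466| = 364.
The model with lower AIC (A) is preferred.

364


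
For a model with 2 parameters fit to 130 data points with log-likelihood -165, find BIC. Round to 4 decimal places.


k * ln(n) = 2 * ln(130) = 2 * 4.867534 = 9.735068.
-2 * loglik = -2 * (-165) = 330.
BIC = 9.735068 + 330 = 339.735068, which rounds to 339.7351.

339.7351


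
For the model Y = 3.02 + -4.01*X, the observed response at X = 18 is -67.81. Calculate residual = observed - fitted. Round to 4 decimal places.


Compute yhat = 3.02 + (-4.01)(18) = -69.1600.
Residual = actual - predicted = -67.81 - -69.1600 = 1.3500.

1.3500


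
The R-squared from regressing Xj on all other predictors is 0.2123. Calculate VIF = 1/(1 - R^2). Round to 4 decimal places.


Denominator: 1 - 0.2123 = 0.7877.
VIF = 1 / 0.7877 = 1.2695.

1.2695


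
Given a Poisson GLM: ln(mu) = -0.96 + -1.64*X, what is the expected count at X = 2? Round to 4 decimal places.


Linear predictor: eta = -0.96 + (-1.64)(2) = -4.2400.
Expected count: mu = exp(-4.2400) = 0.0144.

0.0144


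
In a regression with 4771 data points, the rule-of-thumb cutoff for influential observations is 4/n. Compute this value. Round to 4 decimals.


Cook's distance cutoff = 4/n = 4/4771.
= 0.0008.

0.0008


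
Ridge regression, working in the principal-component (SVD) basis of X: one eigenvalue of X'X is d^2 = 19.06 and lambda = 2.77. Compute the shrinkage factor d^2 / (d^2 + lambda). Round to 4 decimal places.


Compute the denominator: 19.06 + 2.77 = 21.8300.
Shrinkage factor = 19.06 / 21.8300 = 0.8731.

0.8731


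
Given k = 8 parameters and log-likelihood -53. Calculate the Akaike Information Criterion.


AIC = 2*8 - 2*(-53).
= 16 + 106 = 122.

122


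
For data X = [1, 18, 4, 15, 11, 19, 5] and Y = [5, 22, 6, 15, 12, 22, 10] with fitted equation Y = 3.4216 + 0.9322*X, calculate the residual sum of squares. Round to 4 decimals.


Predicted values from Y = 3.4216 + 0.9322*X.
Residuals: [0.6462, 1.7988, -1.1504, -2.4046, -1.6758, 0.8666, 1.9174].
SSres = 17.9945.

17.9945


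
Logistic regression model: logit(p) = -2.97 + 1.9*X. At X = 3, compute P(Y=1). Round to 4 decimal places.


z = -2.97 + 1.9 * 3 = 2.7300.
Sigmoid: P = 1 / (1 + exp(-2.7300)) = 0.9388.

0.9388


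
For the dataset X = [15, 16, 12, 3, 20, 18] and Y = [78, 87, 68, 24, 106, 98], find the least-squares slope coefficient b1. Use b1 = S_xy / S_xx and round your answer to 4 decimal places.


The sample means are xbar = 14.0000 and ybar = 76.8333.
Compute S_xx = 182.0000 and S_xy = 880.0000.
Slope b1 = S_xy / S_xx = 880.0000 / 182.0000 = 4.8352.

4.8352


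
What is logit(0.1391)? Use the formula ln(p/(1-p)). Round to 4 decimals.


The odds are p/(1-p) = 0.1391 / 0.8609 = 0.1616.
logit(p) = ln(0.1616) = -1.8228.

-1.8228


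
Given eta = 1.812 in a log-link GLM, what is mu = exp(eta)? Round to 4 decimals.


The inverse log link gives:
mu = exp(1.812) = 6.1227.

6.1227


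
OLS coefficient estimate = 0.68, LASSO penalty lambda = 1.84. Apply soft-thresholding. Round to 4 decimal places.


Absolute value: |0.68| = 0.68.
Compare to lambda = 1.84.
Since |beta| <= lambda, the coefficient is set to 0.

0.0000


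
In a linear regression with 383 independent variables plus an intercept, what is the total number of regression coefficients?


Each predictor gets one coefficient, plus one intercept.
Total parameters = 383 + 1 = 384.

384


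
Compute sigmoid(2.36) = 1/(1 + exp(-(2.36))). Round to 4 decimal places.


Compute exp(-2.3600) = 0.0944.
Sigmoid = 1 / (1 + 0.0944) = 1 / 1.0944 = 0.9137.

0.9137


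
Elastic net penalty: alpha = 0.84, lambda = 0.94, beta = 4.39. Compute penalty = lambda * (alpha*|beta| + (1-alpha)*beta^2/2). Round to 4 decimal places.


Compute:
L1 = 0.84 * 4.39 = 3.6876.
L2 = 0.16 * 4.39^2 / 2 = 1.5418.
Penalty = 0.94 * (3.6876 + 1.5418) = 4.9156.

4.9156


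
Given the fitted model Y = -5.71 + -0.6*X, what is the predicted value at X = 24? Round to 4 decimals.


Substitute X = 24 into the equation:
Y = -5.71 + -0.6 * 24 = -5.71 + -14.4000 = -20.1100.

-20.1100


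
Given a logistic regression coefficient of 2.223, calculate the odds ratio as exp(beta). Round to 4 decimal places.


Odds ratio = exp(beta) = exp(2.223).
= 9.2350.

9.2350


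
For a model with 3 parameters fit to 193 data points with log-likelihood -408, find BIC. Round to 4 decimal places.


ln(193) = 5.262690.
k * ln(n) = 3 * 5.262690 = 15.788070.
-2L = 816.
BIC = 15.788070 + 816 = 831.788070, which rounds to 831.7881.

831.7881


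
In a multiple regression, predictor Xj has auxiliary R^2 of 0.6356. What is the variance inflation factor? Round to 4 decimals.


VIF = 1 / (1 - 0.6356).
= 1 / 0.3644 = 2.7442.

2.7442


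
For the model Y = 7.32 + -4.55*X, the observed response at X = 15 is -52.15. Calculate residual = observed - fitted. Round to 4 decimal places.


Fitted value at X = 15 is yhat = 7.32 + -4.55*15 = -60.9300.
Residual = -52.15 - -60.9300 = 8.7800.

8.7800


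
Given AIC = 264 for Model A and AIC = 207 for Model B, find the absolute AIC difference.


Compute |264 - 207| = 57.
Model B has the smaller AIC.

57


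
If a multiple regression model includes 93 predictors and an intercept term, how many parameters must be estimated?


Total coefficients = number of predictors + 1 (for the intercept).
= 93 + 1 = 94.

94


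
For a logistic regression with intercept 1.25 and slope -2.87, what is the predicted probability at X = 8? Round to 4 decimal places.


Linear predictor: z = 1.25 + -2.87 * 8 = -21.7100.
P = 1/(1 + exp(21.7100)) = 1/(1 + 2682459675.7047) = 0.0000.

0.0000


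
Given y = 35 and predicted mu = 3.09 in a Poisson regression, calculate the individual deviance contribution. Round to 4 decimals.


Compute y*ln(y/mu) = 35*ln(35/3.09) = 35*2.427177 = 84.951195.
y - mu = 31.91.
D = 2*(84.951195 - (31.91)) = 106.082390, which rounds to 106.0824.

106.0824


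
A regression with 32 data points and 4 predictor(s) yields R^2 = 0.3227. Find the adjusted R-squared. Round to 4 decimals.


Using the formula:
(1 - 0.3227) = 0.6773.
Multiply by 31/27: 0.6773 * 31 = 20.9963, then 20.9963 / 27 = 0.7776.
Adj R^2 = 1 - 0.7776 = 0.2224.

0.2224


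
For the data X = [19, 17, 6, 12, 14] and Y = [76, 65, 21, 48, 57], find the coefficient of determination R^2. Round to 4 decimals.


After computing the OLS fit (b0=-2.7470, b1=4.1285):
SSres = 12.3300, SStot = 1737.2000.
R^2 = 1 - 12.3300/1737.2000 = 0.9929.

0.9929


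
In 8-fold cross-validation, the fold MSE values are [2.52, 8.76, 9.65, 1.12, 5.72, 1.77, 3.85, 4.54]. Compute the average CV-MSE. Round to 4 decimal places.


Total MSE across folds = 37.9300.
CV-MSE = 37.9300/8 = 4.7413.

4.7413


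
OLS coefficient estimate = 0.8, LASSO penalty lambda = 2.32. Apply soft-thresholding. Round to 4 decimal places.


|beta_OLS| = 0.8.
lambda = 2.32.
Since |beta| <= lambda, the coefficient is set to 0.
Result = 0.0000.

0.0000


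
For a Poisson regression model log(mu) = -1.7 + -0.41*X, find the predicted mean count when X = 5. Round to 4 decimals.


Linear predictor: eta = -1.7 + (-0.41)(5) = -3.7500.
Expected count: mu = exp(-3.7500) = 0.0235.

0.0235


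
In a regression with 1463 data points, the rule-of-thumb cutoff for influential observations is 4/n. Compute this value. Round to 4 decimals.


The threshold is 4/n.
4/1463 = 0.0027.

0.0027


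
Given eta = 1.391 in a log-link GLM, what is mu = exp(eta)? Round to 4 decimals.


The inverse log link gives:
mu = exp(1.391) = 4.0189.

4.0189


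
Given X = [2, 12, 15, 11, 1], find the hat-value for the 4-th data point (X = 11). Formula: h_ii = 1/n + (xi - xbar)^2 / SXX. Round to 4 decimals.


Compute xbar = 8.2000 with n = 5 observations.
SXX = 158.8000.
Leverage = 1/5 + (11 - 8.2000)^2/158.8000 = 0.2494.

0.2494


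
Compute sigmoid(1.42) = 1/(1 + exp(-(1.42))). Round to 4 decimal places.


First, exp(-1.4200) = 0.2417.
Then sigma(z) = 1/(1 + 0.2417) = 0.8053.

0.8053


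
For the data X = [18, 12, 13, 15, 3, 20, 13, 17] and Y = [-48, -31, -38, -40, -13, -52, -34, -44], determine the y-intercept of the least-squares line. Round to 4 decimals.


The slope is b1 = -2.3111.
Sample means are xbar = 13.8750 and ybar = -37.5000.
Intercept: b0 = -37.5000 - (-2.3111)(13.8750) = -5.4341.

-5.4341


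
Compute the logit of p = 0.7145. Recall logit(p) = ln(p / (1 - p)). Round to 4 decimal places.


The odds are p/(1-p) = 0.7145 / 0.2855 = 2.5026.
logit(p) = ln(2.5026) = 0.9173.

0.9173


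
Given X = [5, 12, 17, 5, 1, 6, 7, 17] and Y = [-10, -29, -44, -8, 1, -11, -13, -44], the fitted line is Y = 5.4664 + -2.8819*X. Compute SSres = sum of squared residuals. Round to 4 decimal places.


Predicted values from Y = 5.4664 + -2.8819*X.
Residuals: [-1.0569, 0.1164, -0.4741, 0.9431, -1.5845, 0.8250, 1.7069, -0.4741].
SSres = 8.5743.

8.5743


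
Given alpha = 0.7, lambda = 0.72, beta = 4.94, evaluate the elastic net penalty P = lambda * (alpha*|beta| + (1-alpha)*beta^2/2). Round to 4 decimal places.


alpha * |beta| = 0.7 * 4.94 = 3.4580.
(1-alpha) * beta^2/2 = 0.3 * 24.4036/2 = 3.6605.
Total = 0.72 * (3.4580 + 3.6605) = 5.1253.

5.1253


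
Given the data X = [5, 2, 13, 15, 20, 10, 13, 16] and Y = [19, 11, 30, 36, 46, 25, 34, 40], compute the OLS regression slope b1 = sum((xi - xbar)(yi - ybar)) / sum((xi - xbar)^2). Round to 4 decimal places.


The sample means are xbar = 11.7500 and ybar = 30.1250.
Compute S_xx = 243.5000 and S_xy = 467.2500.
Slope b1 = S_xy / S_xx = 467.2500 / 243.5000 = 1.9189.

1.9189


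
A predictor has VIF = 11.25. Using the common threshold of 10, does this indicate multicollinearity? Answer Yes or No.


Check: VIF = 11.25 vs threshold = 10.
Since 11.25 >= 10, the answer is Yes.

Yes


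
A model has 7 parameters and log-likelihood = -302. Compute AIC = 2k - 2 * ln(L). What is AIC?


AIC = 2k - 2*loglik = 2(7) - 2(-302).
= 14 + 604 = 618.

618


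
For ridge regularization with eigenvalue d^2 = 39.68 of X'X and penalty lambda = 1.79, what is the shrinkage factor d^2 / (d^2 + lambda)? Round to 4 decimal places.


Compute the denominator: 39.68 + 1.79 = 41.4700.
Shrinkage factor = 39.68 / 41.4700 = 0.9568.

0.9568


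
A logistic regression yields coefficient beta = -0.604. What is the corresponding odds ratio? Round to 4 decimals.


Odds ratio = exp(beta) = exp(-0.604).
= 0.5466.

0.5466


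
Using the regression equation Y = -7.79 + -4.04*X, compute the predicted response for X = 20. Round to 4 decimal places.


Substitute X = 20 into the equation:
Y = -7.79 + -4.04 * 20 = -7.79 + -80.8000 = -88.5900.

-88.5900


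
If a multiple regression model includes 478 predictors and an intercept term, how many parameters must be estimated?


Including the intercept, the model has 478 predictor coefficients + 1 intercept.
Total = 479.

479


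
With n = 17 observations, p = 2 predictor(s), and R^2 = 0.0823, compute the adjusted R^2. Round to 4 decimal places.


Plug in: Adj R^2 = 1 - (1 - 0.0823) * 16/14.
= 1 - 0.9177 * 16/14
= 1 - 14.6832 / 14
= 1 - 1.0488 = -0.0488.

-0.0488


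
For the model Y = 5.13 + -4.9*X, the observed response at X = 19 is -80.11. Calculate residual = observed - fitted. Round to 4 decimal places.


Predicted = 5.13 + -4.9 * 19 = -87.9700.
Residual = -80.11 - -87.9700 = 7.8600.

7.8600


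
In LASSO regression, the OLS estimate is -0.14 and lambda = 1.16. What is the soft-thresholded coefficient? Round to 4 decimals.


Absolute value: |-0.14| = 0.14.
Compare to lambda = 1.16.
Since |beta| <= lambda, the coefficient is set to 0.

0.0000


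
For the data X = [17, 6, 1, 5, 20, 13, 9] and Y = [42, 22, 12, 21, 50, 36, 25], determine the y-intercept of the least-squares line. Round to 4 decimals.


Compute b1 = 1.9451 from the OLS formula.
With xbar = 10.1429 and ybar = 29.7143, the intercept is:
b0 = 29.7143 - 1.9451 * 10.1429 = 9.9858.

9.9858


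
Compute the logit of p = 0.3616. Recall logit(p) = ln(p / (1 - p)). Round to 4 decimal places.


The odds are p/(1-p) = 0.3616 / 0.6384 = 0.5664.
logit(p) = ln(0.5664) = -0.5684.

-0.5684


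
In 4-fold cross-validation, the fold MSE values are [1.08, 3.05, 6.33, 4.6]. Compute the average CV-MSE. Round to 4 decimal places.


Total MSE across folds = 15.0600.
CV-MSE = 15.0600/4 = 3.7650.

3.7650


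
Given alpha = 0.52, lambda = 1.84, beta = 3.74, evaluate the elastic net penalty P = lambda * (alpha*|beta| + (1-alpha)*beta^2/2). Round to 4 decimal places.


Compute:
L1 = 0.52 * 3.74 = 1.9448.
L2 = 0.48 * 3.74^2 / 2 = 3.3570.
Penalty = 1.84 * (1.9448 + 3.3570) = 9.7554.

9.7554


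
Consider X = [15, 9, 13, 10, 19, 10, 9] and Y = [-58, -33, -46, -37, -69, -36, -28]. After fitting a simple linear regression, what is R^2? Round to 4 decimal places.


Fit the OLS line: b0 = 3.3855, b1 = -3.8906.
SSres = 30.4125.
SStot = 1314.8571.
R^2 = 1 - 30.4125/1314.8571 = 0.9769.

0.9769


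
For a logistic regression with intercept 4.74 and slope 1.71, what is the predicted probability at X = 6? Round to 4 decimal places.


z = 4.74 + 1.71 * 6 = 15.0000.
Sigmoid: P = 1 / (1 + exp(-15.0000)) = 1.0000.

1.0000


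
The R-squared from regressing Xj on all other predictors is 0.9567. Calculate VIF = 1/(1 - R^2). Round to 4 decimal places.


Using VIF = 1/(1 - R^2_j):
1 - 0.9567 = 0.0433.
VIF = 23.0947.

23.0947


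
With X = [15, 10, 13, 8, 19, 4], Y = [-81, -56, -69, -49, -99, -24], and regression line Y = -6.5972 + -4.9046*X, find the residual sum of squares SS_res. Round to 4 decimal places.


Predicted values from Y = -6.5972 + -4.9046*X.
Residuals: [-0.8338, -0.3568, 1.3570, -3.1660, 0.7846, 2.2156].
SSres = 18.2120.

18.2120


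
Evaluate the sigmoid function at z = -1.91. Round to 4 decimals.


exp(1.9100) = 6.7531.
1 + exp(-z) = 7.7531.
sigmoid = 1/7.7531 = 0.1290.

0.1290


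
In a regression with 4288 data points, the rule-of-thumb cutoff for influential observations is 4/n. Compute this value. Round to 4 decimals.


Cook's distance cutoff = 4/n = 4/4288.
= 0.0009.

0.0009


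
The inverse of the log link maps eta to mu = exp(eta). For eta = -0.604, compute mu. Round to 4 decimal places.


mu = exp(eta) = exp(-0.604).
= 0.5466.

0.5466


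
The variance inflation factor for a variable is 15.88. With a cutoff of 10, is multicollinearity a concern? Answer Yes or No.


Check: VIF = 15.88 vs threshold = 10.
Since 15.88 >= 10, the answer is Yes.

Yes


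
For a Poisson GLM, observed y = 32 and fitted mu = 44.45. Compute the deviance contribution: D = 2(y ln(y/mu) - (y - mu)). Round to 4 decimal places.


First: ln(32/44.45) = -0.328629.
Then: 32 * -0.328629 = -10.516128.
y - mu = 32 - 44.45 = -12.45.
D = 2(-10.516128 - -12.45) = 3.867744, which rounds to 3.8677.

3.8677


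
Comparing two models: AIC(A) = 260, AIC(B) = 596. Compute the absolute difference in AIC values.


Absolute difference = |260 - 596| = 336.
The model with lower AIC (A) is preferred.

336


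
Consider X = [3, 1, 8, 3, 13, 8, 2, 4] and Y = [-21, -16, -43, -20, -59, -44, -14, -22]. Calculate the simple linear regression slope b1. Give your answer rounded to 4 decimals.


First compute the means: xbar = 5.2500, ybar = -29.8750.
Then S_xx = sum((xi - xbar)^2) = 115.5000.
S_xy = sum((xi - xbar)(yi - ybar)) = -463.2500.
b1 = S_xy / S_xx = -463.2500 / 115.5000 = -4.0108.

-4.0108


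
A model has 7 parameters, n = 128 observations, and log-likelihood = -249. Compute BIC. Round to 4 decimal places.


k * ln(n) = 7 * ln(128) = 7 * 4.852030 = 33.964210.
-2 * loglik = -2 * (-249) = 498.
BIC = 33.964210 + 498 = 531.964210, which rounds to 531.9642.

531.9642


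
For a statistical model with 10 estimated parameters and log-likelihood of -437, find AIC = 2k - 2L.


AIC = 2*10 - 2*(-437).
= 20 + 874 = 894.

894


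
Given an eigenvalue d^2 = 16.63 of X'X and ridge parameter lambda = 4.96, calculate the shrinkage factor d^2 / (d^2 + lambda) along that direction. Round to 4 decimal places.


d^2 + lambda = 16.63 + 4.96 = 21.5900.
Shrinkage factor = 16.63/21.5900 = 0.7703.

0.7703


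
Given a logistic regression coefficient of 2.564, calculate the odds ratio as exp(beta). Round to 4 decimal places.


The odds ratio is computed as:
OR = e^(2.564) = 12.9877.

12.9877


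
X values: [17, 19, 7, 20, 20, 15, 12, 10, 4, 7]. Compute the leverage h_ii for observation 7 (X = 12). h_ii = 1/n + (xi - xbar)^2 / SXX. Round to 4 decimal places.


n = 10, xbar = 13.1000.
SXX = sum((xi - xbar)^2) = 316.9000.
h = 1/10 + (12 - 13.1000)^2 / 316.9000 = 0.1038.

0.1038


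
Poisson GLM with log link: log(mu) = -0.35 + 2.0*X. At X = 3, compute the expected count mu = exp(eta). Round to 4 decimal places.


Compute eta = -0.35 + 2.0 * 3 = 5.6500.
Apply inverse link: mu = e^5.6500 = 284.2915.

284.2915


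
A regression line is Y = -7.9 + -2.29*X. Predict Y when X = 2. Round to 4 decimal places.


Plug X = 2 into Y = -7.9 + -2.29*X:
Y = -7.9 + -4.5800 = -12.4800.

-12.4800


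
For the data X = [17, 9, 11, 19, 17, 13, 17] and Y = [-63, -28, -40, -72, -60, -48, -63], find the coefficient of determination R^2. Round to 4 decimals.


After computing the OLS fit (b0=7.0411, b1=-4.1096):
SSres = 18.7123, SStot = 1427.7143.
R^2 = 1 - 18.7123/1427.7143 = 0.9869.

0.9869


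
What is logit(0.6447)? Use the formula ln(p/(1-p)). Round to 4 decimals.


The odds are p/(1-p) = 0.6447 / 0.3553 = 1.8145.
logit(p) = ln(1.8145) = 0.5958.

0.5958


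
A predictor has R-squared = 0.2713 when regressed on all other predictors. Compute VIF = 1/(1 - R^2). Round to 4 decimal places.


Denominator: 1 - 0.2713 = 0.7287.
VIF = 1 / 0.7287 = 1.3723.

1.3723


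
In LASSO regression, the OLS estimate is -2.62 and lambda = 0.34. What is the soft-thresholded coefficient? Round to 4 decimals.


Check: |-2.62| = 2.62 vs lambda = 0.34.
Since |beta| > lambda, coefficient = sign(beta)*(|beta| - lambda) = -2.2800.
Soft-thresholded coefficient = -2.2800.

-2.2800


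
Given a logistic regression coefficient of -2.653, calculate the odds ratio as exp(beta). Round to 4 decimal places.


exp(-2.653) = 0.0704.
So the odds ratio is 0.0704.

0.0704


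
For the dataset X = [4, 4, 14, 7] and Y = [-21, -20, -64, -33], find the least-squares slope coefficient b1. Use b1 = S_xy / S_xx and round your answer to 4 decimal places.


The sample means are xbar = 7.2500 and ybar = -34.5000.
Compute S_xx = 66.7500 and S_xy = -290.5000.
Slope b1 = S_xy / S_xx = -290.5000 / 66.7500 = -4.3521.

-4.3521


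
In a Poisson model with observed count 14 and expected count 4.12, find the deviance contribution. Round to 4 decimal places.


y/mu = 14/4.12 = 3.398058 (approx.), and ln(14/4.12) = 1.223204.
y * ln(y/mu) = 14 * 1.223204 = 17.124856.
y - mu = 9.88.
D = 2 * (17.124856 - 9.88) = 14.489712, which rounds to 14.4897.

14.4897


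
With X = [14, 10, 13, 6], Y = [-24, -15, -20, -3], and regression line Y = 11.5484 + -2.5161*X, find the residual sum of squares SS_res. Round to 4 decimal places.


Predicted values from Y = 11.5484 + -2.5161*X.
Residuals: [-0.3230, -1.3874, 1.1609, 0.5482].
SSres = 3.6774.

3.6774


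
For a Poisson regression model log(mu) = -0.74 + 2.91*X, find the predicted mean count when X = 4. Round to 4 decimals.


Linear predictor: eta = -0.74 + (2.91)(4) = 10.9000.
Expected count: mu = exp(10.9000) = 54176.3638.

54176.3638


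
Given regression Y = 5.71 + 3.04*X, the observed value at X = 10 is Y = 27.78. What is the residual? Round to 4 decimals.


Fitted value at X = 10 is yhat = 5.71 + 3.04*10 = 36.1100.
Residual = 27.78 - 36.1100 = -8.3300.

-8.3300


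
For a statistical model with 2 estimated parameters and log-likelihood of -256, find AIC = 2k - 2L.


AIC = 2k - 2*loglik = 2(2) - 2(-256).
= 4 + 512 = 516.

516


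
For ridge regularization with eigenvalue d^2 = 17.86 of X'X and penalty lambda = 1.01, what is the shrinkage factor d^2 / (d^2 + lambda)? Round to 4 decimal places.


Denominator = d^2 + lambda = 17.86 + 1.01 = 18.8700.
Shrinkage = 17.86 / 18.8700 = 0.9465.

0.9465


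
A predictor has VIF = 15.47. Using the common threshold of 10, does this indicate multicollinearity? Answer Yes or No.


Compare VIF = 15.47 to the threshold of 10.
15.47 >= 10, so the answer is Yes.

Yes


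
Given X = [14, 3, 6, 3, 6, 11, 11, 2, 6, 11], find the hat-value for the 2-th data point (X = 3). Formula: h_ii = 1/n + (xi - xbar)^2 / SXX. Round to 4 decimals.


n = 10, xbar = 7.3000.
SXX = sum((xi - xbar)^2) = 156.1000.
h = 1/10 + (3 - 7.3000)^2 / 156.1000 = 0.2184.

0.2184


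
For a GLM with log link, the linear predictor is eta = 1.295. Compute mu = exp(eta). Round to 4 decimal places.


mu = exp(eta) = exp(1.295).
= 3.6510.

3.6510


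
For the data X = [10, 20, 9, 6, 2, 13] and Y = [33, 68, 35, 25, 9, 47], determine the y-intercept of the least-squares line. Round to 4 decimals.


Compute b1 = 3.2316 from the OLS formula.
With xbar = 10.0000 and ybar = 36.1667, the intercept is:
b0 = 36.1667 - 3.2316 * 10.0000 = 3.8509.

3.8509


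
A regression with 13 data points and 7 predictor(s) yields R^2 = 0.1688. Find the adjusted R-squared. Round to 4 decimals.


Adjusted R^2 = 1 - (1 - R^2) * (n-1)/(n-p-1).
(1 - R^2) = 0.8312.
(n-1)/(n-p-1) = 12/5.
(1 - R^2) * (n-1) = 0.8312 * 12 = 9.9744.
Divide by (n-p-1): 9.9744 / 5 = 1.9949.
Adj R^2 = 1 - 1.9949 = -0.9949.

-0.9949


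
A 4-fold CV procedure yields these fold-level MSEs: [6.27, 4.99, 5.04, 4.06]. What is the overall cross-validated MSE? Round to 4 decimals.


Total MSE across folds = 20.3600.
CV-MSE = 20.3600/4 = 5.0900.

5.0900


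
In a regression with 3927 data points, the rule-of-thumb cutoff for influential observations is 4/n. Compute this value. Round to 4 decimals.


Using the rule of thumb:
Threshold = 4 / 3927 = 0.0010.

0.0010


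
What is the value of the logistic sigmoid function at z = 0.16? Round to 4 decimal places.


First, exp(-0.1600) = 0.8521.
Then sigma(z) = 1/(1 + 0.8521) = 0.5399.

0.5399


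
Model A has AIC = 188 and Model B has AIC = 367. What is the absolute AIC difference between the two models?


Compute |188 - 367| = 179.
Model A has the smaller AIC.

179


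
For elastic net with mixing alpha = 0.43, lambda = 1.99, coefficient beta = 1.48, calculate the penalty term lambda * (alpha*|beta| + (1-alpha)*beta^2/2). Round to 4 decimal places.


L1 component = 0.43 * |1.48| = 0.6364.
L2 component = 0.57 * 1.48^2 / 2 = 0.6243.
Penalty = 1.99 * (0.6364 + 0.6243) = 1.99 * 1.2607 = 2.5087.

2.5087


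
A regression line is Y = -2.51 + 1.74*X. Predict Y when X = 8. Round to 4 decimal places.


Plug X = 8 into Y = -2.51 + 1.74*X:
Y = -2.51 + 13.9200 = 11.4100.

11.4100


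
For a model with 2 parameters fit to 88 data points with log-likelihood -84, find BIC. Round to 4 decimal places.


k * ln(n) = 2 * ln(88) = 2 * 4.477337 = 8.954674.
-2 * loglik = -2 * (-84) = 168.
BIC = 8.954674 + 168 = 176.954674, which rounds to 176.9547.

176.9547


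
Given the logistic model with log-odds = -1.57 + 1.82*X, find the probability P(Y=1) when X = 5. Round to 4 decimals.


Compute z = -1.57 + (1.82)(5) = 7.5300.
exp(-z) = 0.0005.
P = 1/(1 + 0.0005) = 0.9995.

0.9995


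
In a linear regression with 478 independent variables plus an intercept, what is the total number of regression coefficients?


Including the intercept, the model has 478 predictor coefficients + 1 intercept.
Total = 479.

479


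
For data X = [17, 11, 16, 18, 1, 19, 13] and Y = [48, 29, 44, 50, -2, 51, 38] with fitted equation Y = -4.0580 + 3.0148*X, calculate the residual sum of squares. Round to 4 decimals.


Predicted values from Y = -4.0580 + 3.0148*X.
Residuals: [0.8064, -0.1048, -0.1788, -0.2084, -0.9568, -2.2232, 2.8656].
SSres = 14.8064.

14.8064


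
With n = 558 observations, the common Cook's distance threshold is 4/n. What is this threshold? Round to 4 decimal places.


Cook's distance cutoff = 4/n = 4/558.
= 0.0072.

0.0072


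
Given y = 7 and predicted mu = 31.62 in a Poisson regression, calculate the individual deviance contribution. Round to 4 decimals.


Compute y*ln(y/mu) = 7*ln(7/31.62) = 7*-1.507880 = -10.555160.
y - mu = -24.62.
D = 2*(-10.555160 - (-24.62)) = 28.129680, which rounds to 28.1297.

28.1297


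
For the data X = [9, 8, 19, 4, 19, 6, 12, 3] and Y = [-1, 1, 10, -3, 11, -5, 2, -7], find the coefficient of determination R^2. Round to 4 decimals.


The fitted line is Y = -9.2574 + 1.0257*X.
SSres = 15.8199, SStot = 302.0000.
R^2 = 1 - SSres/SStot = 0.9476.

0.9476
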